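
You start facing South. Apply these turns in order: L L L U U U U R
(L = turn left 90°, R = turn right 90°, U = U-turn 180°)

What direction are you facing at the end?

Answer: Final heading: North

Derivation:
Start: South
  L (left (90° counter-clockwise)) -> East
  L (left (90° counter-clockwise)) -> North
  L (left (90° counter-clockwise)) -> West
  U (U-turn (180°)) -> East
  U (U-turn (180°)) -> West
  U (U-turn (180°)) -> East
  U (U-turn (180°)) -> West
  R (right (90° clockwise)) -> North
Final: North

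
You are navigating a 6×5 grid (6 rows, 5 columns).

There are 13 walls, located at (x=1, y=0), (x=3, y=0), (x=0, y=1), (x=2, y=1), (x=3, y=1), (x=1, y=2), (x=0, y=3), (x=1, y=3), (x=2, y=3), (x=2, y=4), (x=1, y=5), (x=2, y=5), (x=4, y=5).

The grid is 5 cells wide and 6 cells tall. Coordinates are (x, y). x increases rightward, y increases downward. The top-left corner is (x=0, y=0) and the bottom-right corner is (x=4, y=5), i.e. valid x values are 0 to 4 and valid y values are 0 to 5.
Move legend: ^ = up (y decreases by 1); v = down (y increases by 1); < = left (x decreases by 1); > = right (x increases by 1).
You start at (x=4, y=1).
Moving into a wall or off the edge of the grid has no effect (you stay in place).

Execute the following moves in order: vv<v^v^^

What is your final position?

Answer: Final position: (x=3, y=2)

Derivation:
Start: (x=4, y=1)
  v (down): (x=4, y=1) -> (x=4, y=2)
  v (down): (x=4, y=2) -> (x=4, y=3)
  < (left): (x=4, y=3) -> (x=3, y=3)
  v (down): (x=3, y=3) -> (x=3, y=4)
  ^ (up): (x=3, y=4) -> (x=3, y=3)
  v (down): (x=3, y=3) -> (x=3, y=4)
  ^ (up): (x=3, y=4) -> (x=3, y=3)
  ^ (up): (x=3, y=3) -> (x=3, y=2)
Final: (x=3, y=2)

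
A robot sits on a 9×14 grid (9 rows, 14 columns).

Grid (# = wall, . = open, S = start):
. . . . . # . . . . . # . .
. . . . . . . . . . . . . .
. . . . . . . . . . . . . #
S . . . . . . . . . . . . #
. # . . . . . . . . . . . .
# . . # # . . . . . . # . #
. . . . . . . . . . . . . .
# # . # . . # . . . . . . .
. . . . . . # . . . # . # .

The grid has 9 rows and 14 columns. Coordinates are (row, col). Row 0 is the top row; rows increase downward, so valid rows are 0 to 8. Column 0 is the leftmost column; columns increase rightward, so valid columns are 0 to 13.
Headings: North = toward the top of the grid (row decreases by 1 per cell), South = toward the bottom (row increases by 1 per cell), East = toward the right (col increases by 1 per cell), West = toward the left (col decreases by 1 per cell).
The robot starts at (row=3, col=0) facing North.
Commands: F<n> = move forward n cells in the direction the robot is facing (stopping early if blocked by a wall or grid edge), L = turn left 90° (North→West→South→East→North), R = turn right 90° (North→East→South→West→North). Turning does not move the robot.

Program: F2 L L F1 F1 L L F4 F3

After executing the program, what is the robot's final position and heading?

Start: (row=3, col=0), facing North
  F2: move forward 2, now at (row=1, col=0)
  L: turn left, now facing West
  L: turn left, now facing South
  F1: move forward 1, now at (row=2, col=0)
  F1: move forward 1, now at (row=3, col=0)
  L: turn left, now facing East
  L: turn left, now facing North
  F4: move forward 3/4 (blocked), now at (row=0, col=0)
  F3: move forward 0/3 (blocked), now at (row=0, col=0)
Final: (row=0, col=0), facing North

Answer: Final position: (row=0, col=0), facing North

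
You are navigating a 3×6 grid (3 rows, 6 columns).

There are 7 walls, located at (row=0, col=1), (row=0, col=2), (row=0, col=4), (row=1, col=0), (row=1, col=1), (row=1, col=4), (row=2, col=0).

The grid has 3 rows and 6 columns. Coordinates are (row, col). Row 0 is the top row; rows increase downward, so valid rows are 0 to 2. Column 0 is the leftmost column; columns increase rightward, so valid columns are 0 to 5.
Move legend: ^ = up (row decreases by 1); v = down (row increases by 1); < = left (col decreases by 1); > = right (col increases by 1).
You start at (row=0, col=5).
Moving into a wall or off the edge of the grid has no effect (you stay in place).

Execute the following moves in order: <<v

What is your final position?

Answer: Final position: (row=1, col=5)

Derivation:
Start: (row=0, col=5)
  < (left): blocked, stay at (row=0, col=5)
  < (left): blocked, stay at (row=0, col=5)
  v (down): (row=0, col=5) -> (row=1, col=5)
Final: (row=1, col=5)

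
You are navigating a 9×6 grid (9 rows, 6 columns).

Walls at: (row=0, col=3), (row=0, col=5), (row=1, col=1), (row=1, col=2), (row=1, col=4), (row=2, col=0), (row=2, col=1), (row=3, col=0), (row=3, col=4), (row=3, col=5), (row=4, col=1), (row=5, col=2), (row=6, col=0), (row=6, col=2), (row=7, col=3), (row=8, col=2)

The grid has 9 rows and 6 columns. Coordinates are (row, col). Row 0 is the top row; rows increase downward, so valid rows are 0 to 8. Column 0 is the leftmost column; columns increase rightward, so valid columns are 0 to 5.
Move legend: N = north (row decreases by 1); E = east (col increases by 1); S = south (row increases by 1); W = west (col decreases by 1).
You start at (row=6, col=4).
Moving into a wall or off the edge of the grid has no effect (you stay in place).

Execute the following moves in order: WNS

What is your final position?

Start: (row=6, col=4)
  W (west): (row=6, col=4) -> (row=6, col=3)
  N (north): (row=6, col=3) -> (row=5, col=3)
  S (south): (row=5, col=3) -> (row=6, col=3)
Final: (row=6, col=3)

Answer: Final position: (row=6, col=3)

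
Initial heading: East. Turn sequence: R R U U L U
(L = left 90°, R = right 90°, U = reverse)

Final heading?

Start: East
  R (right (90° clockwise)) -> South
  R (right (90° clockwise)) -> West
  U (U-turn (180°)) -> East
  U (U-turn (180°)) -> West
  L (left (90° counter-clockwise)) -> South
  U (U-turn (180°)) -> North
Final: North

Answer: Final heading: North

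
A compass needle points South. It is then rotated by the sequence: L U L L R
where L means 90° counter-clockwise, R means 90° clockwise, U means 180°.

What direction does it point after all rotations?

Answer: Final heading: South

Derivation:
Start: South
  L (left (90° counter-clockwise)) -> East
  U (U-turn (180°)) -> West
  L (left (90° counter-clockwise)) -> South
  L (left (90° counter-clockwise)) -> East
  R (right (90° clockwise)) -> South
Final: South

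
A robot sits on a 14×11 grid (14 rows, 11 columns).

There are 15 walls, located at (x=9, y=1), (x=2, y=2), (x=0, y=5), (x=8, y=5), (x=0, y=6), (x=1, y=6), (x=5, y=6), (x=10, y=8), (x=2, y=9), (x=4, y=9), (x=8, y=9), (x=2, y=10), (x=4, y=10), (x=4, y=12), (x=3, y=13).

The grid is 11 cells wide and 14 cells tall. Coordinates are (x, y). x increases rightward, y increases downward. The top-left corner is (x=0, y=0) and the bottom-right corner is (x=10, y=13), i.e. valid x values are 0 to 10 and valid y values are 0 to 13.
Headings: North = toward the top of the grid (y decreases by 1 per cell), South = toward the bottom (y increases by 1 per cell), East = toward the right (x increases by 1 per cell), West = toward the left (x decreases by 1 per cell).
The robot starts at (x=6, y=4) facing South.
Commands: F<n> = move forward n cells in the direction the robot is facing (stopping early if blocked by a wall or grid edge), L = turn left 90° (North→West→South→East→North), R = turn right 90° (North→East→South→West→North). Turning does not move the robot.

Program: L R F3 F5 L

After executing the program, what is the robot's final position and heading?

Answer: Final position: (x=6, y=12), facing East

Derivation:
Start: (x=6, y=4), facing South
  L: turn left, now facing East
  R: turn right, now facing South
  F3: move forward 3, now at (x=6, y=7)
  F5: move forward 5, now at (x=6, y=12)
  L: turn left, now facing East
Final: (x=6, y=12), facing East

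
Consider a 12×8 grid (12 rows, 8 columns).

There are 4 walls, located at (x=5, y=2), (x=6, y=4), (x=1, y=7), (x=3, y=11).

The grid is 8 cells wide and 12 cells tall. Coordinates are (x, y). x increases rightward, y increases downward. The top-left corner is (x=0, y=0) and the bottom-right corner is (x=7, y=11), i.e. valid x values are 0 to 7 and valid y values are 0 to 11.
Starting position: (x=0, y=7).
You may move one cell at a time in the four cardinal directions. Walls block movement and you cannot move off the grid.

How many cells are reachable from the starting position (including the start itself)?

BFS flood-fill from (x=0, y=7):
  Distance 0: (x=0, y=7)
  Distance 1: (x=0, y=6), (x=0, y=8)
  Distance 2: (x=0, y=5), (x=1, y=6), (x=1, y=8), (x=0, y=9)
  Distance 3: (x=0, y=4), (x=1, y=5), (x=2, y=6), (x=2, y=8), (x=1, y=9), (x=0, y=10)
  Distance 4: (x=0, y=3), (x=1, y=4), (x=2, y=5), (x=3, y=6), (x=2, y=7), (x=3, y=8), (x=2, y=9), (x=1, y=10), (x=0, y=11)
  Distance 5: (x=0, y=2), (x=1, y=3), (x=2, y=4), (x=3, y=5), (x=4, y=6), (x=3, y=7), (x=4, y=8), (x=3, y=9), (x=2, y=10), (x=1, y=11)
  Distance 6: (x=0, y=1), (x=1, y=2), (x=2, y=3), (x=3, y=4), (x=4, y=5), (x=5, y=6), (x=4, y=7), (x=5, y=8), (x=4, y=9), (x=3, y=10), (x=2, y=11)
  Distance 7: (x=0, y=0), (x=1, y=1), (x=2, y=2), (x=3, y=3), (x=4, y=4), (x=5, y=5), (x=6, y=6), (x=5, y=7), (x=6, y=8), (x=5, y=9), (x=4, y=10)
  Distance 8: (x=1, y=0), (x=2, y=1), (x=3, y=2), (x=4, y=3), (x=5, y=4), (x=6, y=5), (x=7, y=6), (x=6, y=7), (x=7, y=8), (x=6, y=9), (x=5, y=10), (x=4, y=11)
  Distance 9: (x=2, y=0), (x=3, y=1), (x=4, y=2), (x=5, y=3), (x=7, y=5), (x=7, y=7), (x=7, y=9), (x=6, y=10), (x=5, y=11)
  Distance 10: (x=3, y=0), (x=4, y=1), (x=6, y=3), (x=7, y=4), (x=7, y=10), (x=6, y=11)
  Distance 11: (x=4, y=0), (x=5, y=1), (x=6, y=2), (x=7, y=3), (x=7, y=11)
  Distance 12: (x=5, y=0), (x=6, y=1), (x=7, y=2)
  Distance 13: (x=6, y=0), (x=7, y=1)
  Distance 14: (x=7, y=0)
Total reachable: 92 (grid has 92 open cells total)

Answer: Reachable cells: 92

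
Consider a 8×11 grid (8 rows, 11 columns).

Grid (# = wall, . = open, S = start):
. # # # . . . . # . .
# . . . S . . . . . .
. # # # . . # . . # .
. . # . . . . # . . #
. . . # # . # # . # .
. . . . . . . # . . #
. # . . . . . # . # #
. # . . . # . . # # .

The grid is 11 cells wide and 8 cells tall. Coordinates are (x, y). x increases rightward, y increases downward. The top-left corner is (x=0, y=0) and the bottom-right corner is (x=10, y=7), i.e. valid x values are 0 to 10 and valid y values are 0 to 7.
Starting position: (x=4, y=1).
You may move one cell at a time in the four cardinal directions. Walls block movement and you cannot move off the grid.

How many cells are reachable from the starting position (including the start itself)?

BFS flood-fill from (x=4, y=1):
  Distance 0: (x=4, y=1)
  Distance 1: (x=4, y=0), (x=3, y=1), (x=5, y=1), (x=4, y=2)
  Distance 2: (x=5, y=0), (x=2, y=1), (x=6, y=1), (x=5, y=2), (x=4, y=3)
  Distance 3: (x=6, y=0), (x=1, y=1), (x=7, y=1), (x=3, y=3), (x=5, y=3)
  Distance 4: (x=7, y=0), (x=8, y=1), (x=7, y=2), (x=6, y=3), (x=5, y=4)
  Distance 5: (x=9, y=1), (x=8, y=2), (x=5, y=5)
  Distance 6: (x=9, y=0), (x=10, y=1), (x=8, y=3), (x=4, y=5), (x=6, y=5), (x=5, y=6)
  Distance 7: (x=10, y=0), (x=10, y=2), (x=9, y=3), (x=8, y=4), (x=3, y=5), (x=4, y=6), (x=6, y=6)
  Distance 8: (x=2, y=5), (x=8, y=5), (x=3, y=6), (x=4, y=7), (x=6, y=7)
  Distance 9: (x=2, y=4), (x=1, y=5), (x=9, y=5), (x=2, y=6), (x=8, y=6), (x=3, y=7), (x=7, y=7)
  Distance 10: (x=1, y=4), (x=0, y=5), (x=2, y=7)
  Distance 11: (x=1, y=3), (x=0, y=4), (x=0, y=6)
  Distance 12: (x=0, y=3), (x=0, y=7)
  Distance 13: (x=0, y=2)
Total reachable: 57 (grid has 60 open cells total)

Answer: Reachable cells: 57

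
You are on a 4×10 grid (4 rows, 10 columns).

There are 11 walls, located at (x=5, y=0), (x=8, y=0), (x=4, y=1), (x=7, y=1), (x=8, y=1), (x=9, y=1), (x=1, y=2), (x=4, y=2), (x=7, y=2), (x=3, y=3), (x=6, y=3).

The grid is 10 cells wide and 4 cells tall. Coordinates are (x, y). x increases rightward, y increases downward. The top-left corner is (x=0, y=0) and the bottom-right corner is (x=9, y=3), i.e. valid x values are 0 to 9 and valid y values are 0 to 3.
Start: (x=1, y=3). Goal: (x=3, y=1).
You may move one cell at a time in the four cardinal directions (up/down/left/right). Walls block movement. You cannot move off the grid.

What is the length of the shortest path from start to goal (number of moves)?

Answer: Shortest path length: 4

Derivation:
BFS from (x=1, y=3) until reaching (x=3, y=1):
  Distance 0: (x=1, y=3)
  Distance 1: (x=0, y=3), (x=2, y=3)
  Distance 2: (x=0, y=2), (x=2, y=2)
  Distance 3: (x=0, y=1), (x=2, y=1), (x=3, y=2)
  Distance 4: (x=0, y=0), (x=2, y=0), (x=1, y=1), (x=3, y=1)  <- goal reached here
One shortest path (4 moves): (x=1, y=3) -> (x=2, y=3) -> (x=2, y=2) -> (x=3, y=2) -> (x=3, y=1)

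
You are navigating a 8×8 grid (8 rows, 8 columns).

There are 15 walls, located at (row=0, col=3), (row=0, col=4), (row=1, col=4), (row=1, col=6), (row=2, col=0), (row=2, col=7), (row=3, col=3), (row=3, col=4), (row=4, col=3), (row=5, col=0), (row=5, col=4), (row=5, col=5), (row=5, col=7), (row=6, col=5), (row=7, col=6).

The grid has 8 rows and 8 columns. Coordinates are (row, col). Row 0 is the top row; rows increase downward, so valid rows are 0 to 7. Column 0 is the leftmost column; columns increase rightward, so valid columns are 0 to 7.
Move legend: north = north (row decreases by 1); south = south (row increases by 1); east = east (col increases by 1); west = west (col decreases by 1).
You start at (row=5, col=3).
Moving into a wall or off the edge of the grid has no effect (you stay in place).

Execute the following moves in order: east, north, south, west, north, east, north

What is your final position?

Start: (row=5, col=3)
  east (east): blocked, stay at (row=5, col=3)
  north (north): blocked, stay at (row=5, col=3)
  south (south): (row=5, col=3) -> (row=6, col=3)
  west (west): (row=6, col=3) -> (row=6, col=2)
  north (north): (row=6, col=2) -> (row=5, col=2)
  east (east): (row=5, col=2) -> (row=5, col=3)
  north (north): blocked, stay at (row=5, col=3)
Final: (row=5, col=3)

Answer: Final position: (row=5, col=3)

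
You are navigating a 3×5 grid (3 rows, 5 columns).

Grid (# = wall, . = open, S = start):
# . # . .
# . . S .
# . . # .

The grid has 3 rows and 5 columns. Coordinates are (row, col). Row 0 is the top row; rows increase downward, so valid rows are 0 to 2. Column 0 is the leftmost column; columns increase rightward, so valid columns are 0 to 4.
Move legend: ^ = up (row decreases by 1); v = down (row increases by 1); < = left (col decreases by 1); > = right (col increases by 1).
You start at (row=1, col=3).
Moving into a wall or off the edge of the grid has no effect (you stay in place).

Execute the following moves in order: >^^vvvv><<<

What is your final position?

Start: (row=1, col=3)
  > (right): (row=1, col=3) -> (row=1, col=4)
  ^ (up): (row=1, col=4) -> (row=0, col=4)
  ^ (up): blocked, stay at (row=0, col=4)
  v (down): (row=0, col=4) -> (row=1, col=4)
  v (down): (row=1, col=4) -> (row=2, col=4)
  v (down): blocked, stay at (row=2, col=4)
  v (down): blocked, stay at (row=2, col=4)
  > (right): blocked, stay at (row=2, col=4)
  [×3]< (left): blocked, stay at (row=2, col=4)
Final: (row=2, col=4)

Answer: Final position: (row=2, col=4)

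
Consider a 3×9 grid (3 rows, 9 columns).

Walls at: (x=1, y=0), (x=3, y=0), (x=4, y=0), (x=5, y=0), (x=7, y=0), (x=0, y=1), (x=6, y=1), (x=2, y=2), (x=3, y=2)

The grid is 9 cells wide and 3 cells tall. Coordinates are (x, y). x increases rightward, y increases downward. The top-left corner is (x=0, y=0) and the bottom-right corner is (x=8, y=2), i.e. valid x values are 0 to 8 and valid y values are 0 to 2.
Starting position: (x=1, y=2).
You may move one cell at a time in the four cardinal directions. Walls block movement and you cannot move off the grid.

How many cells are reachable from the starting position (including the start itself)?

BFS flood-fill from (x=1, y=2):
  Distance 0: (x=1, y=2)
  Distance 1: (x=1, y=1), (x=0, y=2)
  Distance 2: (x=2, y=1)
  Distance 3: (x=2, y=0), (x=3, y=1)
  Distance 4: (x=4, y=1)
  Distance 5: (x=5, y=1), (x=4, y=2)
  Distance 6: (x=5, y=2)
  Distance 7: (x=6, y=2)
  Distance 8: (x=7, y=2)
  Distance 9: (x=7, y=1), (x=8, y=2)
  Distance 10: (x=8, y=1)
  Distance 11: (x=8, y=0)
Total reachable: 16 (grid has 18 open cells total)

Answer: Reachable cells: 16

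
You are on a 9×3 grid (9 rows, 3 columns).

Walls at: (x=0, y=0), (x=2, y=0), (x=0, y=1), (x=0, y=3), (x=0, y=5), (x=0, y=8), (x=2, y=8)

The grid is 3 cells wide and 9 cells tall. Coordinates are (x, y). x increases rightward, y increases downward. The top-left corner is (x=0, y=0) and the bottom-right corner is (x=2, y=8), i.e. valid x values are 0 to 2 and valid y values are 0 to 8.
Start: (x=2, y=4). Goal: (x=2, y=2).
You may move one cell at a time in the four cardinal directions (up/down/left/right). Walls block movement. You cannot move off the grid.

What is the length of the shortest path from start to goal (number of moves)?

Answer: Shortest path length: 2

Derivation:
BFS from (x=2, y=4) until reaching (x=2, y=2):
  Distance 0: (x=2, y=4)
  Distance 1: (x=2, y=3), (x=1, y=4), (x=2, y=5)
  Distance 2: (x=2, y=2), (x=1, y=3), (x=0, y=4), (x=1, y=5), (x=2, y=6)  <- goal reached here
One shortest path (2 moves): (x=2, y=4) -> (x=2, y=3) -> (x=2, y=2)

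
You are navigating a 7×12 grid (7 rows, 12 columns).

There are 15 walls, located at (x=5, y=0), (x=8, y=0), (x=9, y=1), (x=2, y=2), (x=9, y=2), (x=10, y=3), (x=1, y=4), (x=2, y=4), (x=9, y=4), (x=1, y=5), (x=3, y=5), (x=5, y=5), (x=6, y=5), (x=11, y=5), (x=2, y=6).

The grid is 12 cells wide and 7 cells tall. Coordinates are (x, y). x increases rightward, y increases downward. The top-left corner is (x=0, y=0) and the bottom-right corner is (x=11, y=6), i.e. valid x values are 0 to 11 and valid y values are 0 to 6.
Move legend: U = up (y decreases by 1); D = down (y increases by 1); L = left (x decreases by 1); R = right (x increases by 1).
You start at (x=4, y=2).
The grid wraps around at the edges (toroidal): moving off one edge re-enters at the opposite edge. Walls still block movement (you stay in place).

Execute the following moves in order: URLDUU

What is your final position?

Start: (x=4, y=2)
  U (up): (x=4, y=2) -> (x=4, y=1)
  R (right): (x=4, y=1) -> (x=5, y=1)
  L (left): (x=5, y=1) -> (x=4, y=1)
  D (down): (x=4, y=1) -> (x=4, y=2)
  U (up): (x=4, y=2) -> (x=4, y=1)
  U (up): (x=4, y=1) -> (x=4, y=0)
Final: (x=4, y=0)

Answer: Final position: (x=4, y=0)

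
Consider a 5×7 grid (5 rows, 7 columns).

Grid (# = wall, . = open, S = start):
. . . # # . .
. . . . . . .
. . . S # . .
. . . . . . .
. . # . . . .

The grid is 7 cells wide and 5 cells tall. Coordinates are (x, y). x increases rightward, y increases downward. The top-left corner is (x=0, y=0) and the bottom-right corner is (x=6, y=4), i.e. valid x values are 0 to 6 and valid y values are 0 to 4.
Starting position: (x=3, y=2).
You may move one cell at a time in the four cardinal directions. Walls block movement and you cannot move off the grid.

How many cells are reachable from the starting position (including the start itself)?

BFS flood-fill from (x=3, y=2):
  Distance 0: (x=3, y=2)
  Distance 1: (x=3, y=1), (x=2, y=2), (x=3, y=3)
  Distance 2: (x=2, y=1), (x=4, y=1), (x=1, y=2), (x=2, y=3), (x=4, y=3), (x=3, y=4)
  Distance 3: (x=2, y=0), (x=1, y=1), (x=5, y=1), (x=0, y=2), (x=1, y=3), (x=5, y=3), (x=4, y=4)
  Distance 4: (x=1, y=0), (x=5, y=0), (x=0, y=1), (x=6, y=1), (x=5, y=2), (x=0, y=3), (x=6, y=3), (x=1, y=4), (x=5, y=4)
  Distance 5: (x=0, y=0), (x=6, y=0), (x=6, y=2), (x=0, y=4), (x=6, y=4)
Total reachable: 31 (grid has 31 open cells total)

Answer: Reachable cells: 31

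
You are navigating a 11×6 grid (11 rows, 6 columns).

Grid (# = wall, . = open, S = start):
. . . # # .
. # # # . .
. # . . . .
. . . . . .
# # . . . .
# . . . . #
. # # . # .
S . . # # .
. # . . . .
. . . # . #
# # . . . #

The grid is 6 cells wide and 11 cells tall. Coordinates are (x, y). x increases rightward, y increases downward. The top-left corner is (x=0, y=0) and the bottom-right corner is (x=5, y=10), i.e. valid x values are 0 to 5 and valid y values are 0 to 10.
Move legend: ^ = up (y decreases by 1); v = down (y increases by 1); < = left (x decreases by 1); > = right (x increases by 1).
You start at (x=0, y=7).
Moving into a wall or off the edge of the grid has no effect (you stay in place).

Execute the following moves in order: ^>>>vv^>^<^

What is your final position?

Answer: Final position: (x=0, y=6)

Derivation:
Start: (x=0, y=7)
  ^ (up): (x=0, y=7) -> (x=0, y=6)
  [×3]> (right): blocked, stay at (x=0, y=6)
  v (down): (x=0, y=6) -> (x=0, y=7)
  v (down): (x=0, y=7) -> (x=0, y=8)
  ^ (up): (x=0, y=8) -> (x=0, y=7)
  > (right): (x=0, y=7) -> (x=1, y=7)
  ^ (up): blocked, stay at (x=1, y=7)
  < (left): (x=1, y=7) -> (x=0, y=7)
  ^ (up): (x=0, y=7) -> (x=0, y=6)
Final: (x=0, y=6)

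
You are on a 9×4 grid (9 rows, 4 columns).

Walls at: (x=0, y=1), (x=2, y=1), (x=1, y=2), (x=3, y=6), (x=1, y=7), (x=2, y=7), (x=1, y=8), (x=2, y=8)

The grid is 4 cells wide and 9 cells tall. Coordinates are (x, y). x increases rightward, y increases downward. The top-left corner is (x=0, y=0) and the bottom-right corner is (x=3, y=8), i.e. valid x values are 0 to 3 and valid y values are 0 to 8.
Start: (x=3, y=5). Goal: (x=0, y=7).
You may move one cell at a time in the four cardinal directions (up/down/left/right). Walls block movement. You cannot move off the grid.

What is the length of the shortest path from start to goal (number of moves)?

BFS from (x=3, y=5) until reaching (x=0, y=7):
  Distance 0: (x=3, y=5)
  Distance 1: (x=3, y=4), (x=2, y=5)
  Distance 2: (x=3, y=3), (x=2, y=4), (x=1, y=5), (x=2, y=6)
  Distance 3: (x=3, y=2), (x=2, y=3), (x=1, y=4), (x=0, y=5), (x=1, y=6)
  Distance 4: (x=3, y=1), (x=2, y=2), (x=1, y=3), (x=0, y=4), (x=0, y=6)
  Distance 5: (x=3, y=0), (x=0, y=3), (x=0, y=7)  <- goal reached here
One shortest path (5 moves): (x=3, y=5) -> (x=2, y=5) -> (x=1, y=5) -> (x=0, y=5) -> (x=0, y=6) -> (x=0, y=7)

Answer: Shortest path length: 5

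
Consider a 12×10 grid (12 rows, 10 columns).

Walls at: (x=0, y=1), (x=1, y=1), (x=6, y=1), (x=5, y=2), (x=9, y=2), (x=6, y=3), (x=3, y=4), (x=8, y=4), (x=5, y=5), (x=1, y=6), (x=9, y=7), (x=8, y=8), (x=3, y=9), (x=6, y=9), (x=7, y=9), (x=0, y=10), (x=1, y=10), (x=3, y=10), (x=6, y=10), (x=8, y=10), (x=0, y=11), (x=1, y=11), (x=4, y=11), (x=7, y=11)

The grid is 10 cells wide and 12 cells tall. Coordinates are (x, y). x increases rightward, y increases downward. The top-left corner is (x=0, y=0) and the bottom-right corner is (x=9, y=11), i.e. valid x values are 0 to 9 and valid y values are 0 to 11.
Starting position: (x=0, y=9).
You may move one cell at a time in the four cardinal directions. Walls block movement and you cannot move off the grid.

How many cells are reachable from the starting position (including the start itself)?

BFS flood-fill from (x=0, y=9):
  Distance 0: (x=0, y=9)
  Distance 1: (x=0, y=8), (x=1, y=9)
  Distance 2: (x=0, y=7), (x=1, y=8), (x=2, y=9)
  Distance 3: (x=0, y=6), (x=1, y=7), (x=2, y=8), (x=2, y=10)
  Distance 4: (x=0, y=5), (x=2, y=7), (x=3, y=8), (x=2, y=11)
  Distance 5: (x=0, y=4), (x=1, y=5), (x=2, y=6), (x=3, y=7), (x=4, y=8), (x=3, y=11)
  Distance 6: (x=0, y=3), (x=1, y=4), (x=2, y=5), (x=3, y=6), (x=4, y=7), (x=5, y=8), (x=4, y=9)
  Distance 7: (x=0, y=2), (x=1, y=3), (x=2, y=4), (x=3, y=5), (x=4, y=6), (x=5, y=7), (x=6, y=8), (x=5, y=9), (x=4, y=10)
  Distance 8: (x=1, y=2), (x=2, y=3), (x=4, y=5), (x=5, y=6), (x=6, y=7), (x=7, y=8), (x=5, y=10)
  Distance 9: (x=2, y=2), (x=3, y=3), (x=4, y=4), (x=6, y=6), (x=7, y=7), (x=5, y=11)
  Distance 10: (x=2, y=1), (x=3, y=2), (x=4, y=3), (x=5, y=4), (x=6, y=5), (x=7, y=6), (x=8, y=7), (x=6, y=11)
  Distance 11: (x=2, y=0), (x=3, y=1), (x=4, y=2), (x=5, y=3), (x=6, y=4), (x=7, y=5), (x=8, y=6)
  Distance 12: (x=1, y=0), (x=3, y=0), (x=4, y=1), (x=7, y=4), (x=8, y=5), (x=9, y=6)
  Distance 13: (x=0, y=0), (x=4, y=0), (x=5, y=1), (x=7, y=3), (x=9, y=5)
  Distance 14: (x=5, y=0), (x=7, y=2), (x=8, y=3), (x=9, y=4)
  Distance 15: (x=6, y=0), (x=7, y=1), (x=6, y=2), (x=8, y=2), (x=9, y=3)
  Distance 16: (x=7, y=0), (x=8, y=1)
  Distance 17: (x=8, y=0), (x=9, y=1)
  Distance 18: (x=9, y=0)
Total reachable: 89 (grid has 96 open cells total)

Answer: Reachable cells: 89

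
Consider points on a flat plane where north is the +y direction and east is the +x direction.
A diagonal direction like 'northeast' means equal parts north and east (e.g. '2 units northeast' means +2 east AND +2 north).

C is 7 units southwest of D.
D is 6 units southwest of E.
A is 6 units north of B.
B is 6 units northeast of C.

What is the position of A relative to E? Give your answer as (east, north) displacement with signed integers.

Answer: A is at (east=-7, north=-1) relative to E.

Derivation:
Place E at the origin (east=0, north=0).
  D is 6 units southwest of E: delta (east=-6, north=-6); D at (east=-6, north=-6).
  C is 7 units southwest of D: delta (east=-7, north=-7); C at (east=-13, north=-13).
  B is 6 units northeast of C: delta (east=+6, north=+6); B at (east=-7, north=-7).
  A is 6 units north of B: delta (east=+0, north=+6); A at (east=-7, north=-1).
Therefore A relative to E: (east=-7, north=-1).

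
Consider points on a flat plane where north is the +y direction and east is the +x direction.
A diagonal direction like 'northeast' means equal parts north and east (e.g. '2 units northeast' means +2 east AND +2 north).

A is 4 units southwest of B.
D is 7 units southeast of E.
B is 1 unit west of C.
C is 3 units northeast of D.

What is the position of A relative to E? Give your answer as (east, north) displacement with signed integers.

Place E at the origin (east=0, north=0).
  D is 7 units southeast of E: delta (east=+7, north=-7); D at (east=7, north=-7).
  C is 3 units northeast of D: delta (east=+3, north=+3); C at (east=10, north=-4).
  B is 1 unit west of C: delta (east=-1, north=+0); B at (east=9, north=-4).
  A is 4 units southwest of B: delta (east=-4, north=-4); A at (east=5, north=-8).
Therefore A relative to E: (east=5, north=-8).

Answer: A is at (east=5, north=-8) relative to E.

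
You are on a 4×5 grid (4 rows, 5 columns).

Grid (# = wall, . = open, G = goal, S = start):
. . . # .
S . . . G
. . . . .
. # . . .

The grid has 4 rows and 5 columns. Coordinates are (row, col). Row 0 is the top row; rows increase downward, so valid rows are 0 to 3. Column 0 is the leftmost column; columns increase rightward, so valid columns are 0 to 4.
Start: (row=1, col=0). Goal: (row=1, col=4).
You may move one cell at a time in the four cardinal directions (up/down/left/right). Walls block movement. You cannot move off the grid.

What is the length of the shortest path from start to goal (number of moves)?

Answer: Shortest path length: 4

Derivation:
BFS from (row=1, col=0) until reaching (row=1, col=4):
  Distance 0: (row=1, col=0)
  Distance 1: (row=0, col=0), (row=1, col=1), (row=2, col=0)
  Distance 2: (row=0, col=1), (row=1, col=2), (row=2, col=1), (row=3, col=0)
  Distance 3: (row=0, col=2), (row=1, col=3), (row=2, col=2)
  Distance 4: (row=1, col=4), (row=2, col=3), (row=3, col=2)  <- goal reached here
One shortest path (4 moves): (row=1, col=0) -> (row=1, col=1) -> (row=1, col=2) -> (row=1, col=3) -> (row=1, col=4)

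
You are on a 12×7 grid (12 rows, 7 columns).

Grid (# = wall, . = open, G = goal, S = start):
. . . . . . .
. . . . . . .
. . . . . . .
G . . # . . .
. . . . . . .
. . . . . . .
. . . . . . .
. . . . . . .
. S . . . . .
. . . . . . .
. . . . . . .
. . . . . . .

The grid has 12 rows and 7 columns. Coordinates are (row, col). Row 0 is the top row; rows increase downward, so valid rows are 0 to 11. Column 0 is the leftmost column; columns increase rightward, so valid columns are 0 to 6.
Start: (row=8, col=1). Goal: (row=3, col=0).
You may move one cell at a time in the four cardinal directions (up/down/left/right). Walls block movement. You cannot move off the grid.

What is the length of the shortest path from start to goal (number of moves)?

BFS from (row=8, col=1) until reaching (row=3, col=0):
  Distance 0: (row=8, col=1)
  Distance 1: (row=7, col=1), (row=8, col=0), (row=8, col=2), (row=9, col=1)
  Distance 2: (row=6, col=1), (row=7, col=0), (row=7, col=2), (row=8, col=3), (row=9, col=0), (row=9, col=2), (row=10, col=1)
  Distance 3: (row=5, col=1), (row=6, col=0), (row=6, col=2), (row=7, col=3), (row=8, col=4), (row=9, col=3), (row=10, col=0), (row=10, col=2), (row=11, col=1)
  Distance 4: (row=4, col=1), (row=5, col=0), (row=5, col=2), (row=6, col=3), (row=7, col=4), (row=8, col=5), (row=9, col=4), (row=10, col=3), (row=11, col=0), (row=11, col=2)
  Distance 5: (row=3, col=1), (row=4, col=0), (row=4, col=2), (row=5, col=3), (row=6, col=4), (row=7, col=5), (row=8, col=6), (row=9, col=5), (row=10, col=4), (row=11, col=3)
  Distance 6: (row=2, col=1), (row=3, col=0), (row=3, col=2), (row=4, col=3), (row=5, col=4), (row=6, col=5), (row=7, col=6), (row=9, col=6), (row=10, col=5), (row=11, col=4)  <- goal reached here
One shortest path (6 moves): (row=8, col=1) -> (row=8, col=0) -> (row=7, col=0) -> (row=6, col=0) -> (row=5, col=0) -> (row=4, col=0) -> (row=3, col=0)

Answer: Shortest path length: 6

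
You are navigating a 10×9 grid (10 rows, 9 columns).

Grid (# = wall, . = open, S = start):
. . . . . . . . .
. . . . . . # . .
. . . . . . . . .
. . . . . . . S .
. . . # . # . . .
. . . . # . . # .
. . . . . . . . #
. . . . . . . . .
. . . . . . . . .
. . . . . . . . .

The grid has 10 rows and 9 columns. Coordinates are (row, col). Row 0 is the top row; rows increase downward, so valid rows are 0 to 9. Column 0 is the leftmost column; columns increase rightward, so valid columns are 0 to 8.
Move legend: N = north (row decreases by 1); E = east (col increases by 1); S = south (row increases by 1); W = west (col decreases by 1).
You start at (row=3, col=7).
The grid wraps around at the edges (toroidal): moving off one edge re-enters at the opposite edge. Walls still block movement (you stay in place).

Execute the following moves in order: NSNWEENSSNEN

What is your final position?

Answer: Final position: (row=1, col=0)

Derivation:
Start: (row=3, col=7)
  N (north): (row=3, col=7) -> (row=2, col=7)
  S (south): (row=2, col=7) -> (row=3, col=7)
  N (north): (row=3, col=7) -> (row=2, col=7)
  W (west): (row=2, col=7) -> (row=2, col=6)
  E (east): (row=2, col=6) -> (row=2, col=7)
  E (east): (row=2, col=7) -> (row=2, col=8)
  N (north): (row=2, col=8) -> (row=1, col=8)
  S (south): (row=1, col=8) -> (row=2, col=8)
  S (south): (row=2, col=8) -> (row=3, col=8)
  N (north): (row=3, col=8) -> (row=2, col=8)
  E (east): (row=2, col=8) -> (row=2, col=0)
  N (north): (row=2, col=0) -> (row=1, col=0)
Final: (row=1, col=0)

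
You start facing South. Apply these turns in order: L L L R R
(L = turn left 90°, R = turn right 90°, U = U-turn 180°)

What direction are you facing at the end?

Start: South
  L (left (90° counter-clockwise)) -> East
  L (left (90° counter-clockwise)) -> North
  L (left (90° counter-clockwise)) -> West
  R (right (90° clockwise)) -> North
  R (right (90° clockwise)) -> East
Final: East

Answer: Final heading: East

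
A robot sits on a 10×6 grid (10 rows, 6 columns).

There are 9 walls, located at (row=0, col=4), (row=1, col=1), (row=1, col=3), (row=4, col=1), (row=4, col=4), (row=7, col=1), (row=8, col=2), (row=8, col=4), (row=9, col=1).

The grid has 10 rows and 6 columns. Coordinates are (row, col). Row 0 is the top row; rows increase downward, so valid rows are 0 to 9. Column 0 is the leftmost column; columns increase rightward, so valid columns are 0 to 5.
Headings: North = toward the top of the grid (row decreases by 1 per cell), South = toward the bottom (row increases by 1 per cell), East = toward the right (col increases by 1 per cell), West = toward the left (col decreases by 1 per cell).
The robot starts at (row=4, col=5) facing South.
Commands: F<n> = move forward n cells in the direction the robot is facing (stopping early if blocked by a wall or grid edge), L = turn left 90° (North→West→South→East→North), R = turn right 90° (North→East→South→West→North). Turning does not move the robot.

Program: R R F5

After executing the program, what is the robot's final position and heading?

Start: (row=4, col=5), facing South
  R: turn right, now facing West
  R: turn right, now facing North
  F5: move forward 4/5 (blocked), now at (row=0, col=5)
Final: (row=0, col=5), facing North

Answer: Final position: (row=0, col=5), facing North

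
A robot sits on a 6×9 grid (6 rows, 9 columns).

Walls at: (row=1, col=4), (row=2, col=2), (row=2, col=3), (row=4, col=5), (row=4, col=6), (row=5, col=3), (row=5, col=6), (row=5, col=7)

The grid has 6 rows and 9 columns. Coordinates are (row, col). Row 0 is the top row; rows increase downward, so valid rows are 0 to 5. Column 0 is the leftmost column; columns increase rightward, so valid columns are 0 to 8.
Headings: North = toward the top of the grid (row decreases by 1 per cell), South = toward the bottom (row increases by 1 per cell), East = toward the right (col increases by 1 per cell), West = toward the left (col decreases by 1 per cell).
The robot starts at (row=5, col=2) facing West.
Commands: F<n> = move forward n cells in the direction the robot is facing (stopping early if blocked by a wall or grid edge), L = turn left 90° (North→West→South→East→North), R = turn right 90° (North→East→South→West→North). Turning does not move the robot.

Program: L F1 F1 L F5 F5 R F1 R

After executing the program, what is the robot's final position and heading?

Start: (row=5, col=2), facing West
  L: turn left, now facing South
  F1: move forward 0/1 (blocked), now at (row=5, col=2)
  F1: move forward 0/1 (blocked), now at (row=5, col=2)
  L: turn left, now facing East
  F5: move forward 0/5 (blocked), now at (row=5, col=2)
  F5: move forward 0/5 (blocked), now at (row=5, col=2)
  R: turn right, now facing South
  F1: move forward 0/1 (blocked), now at (row=5, col=2)
  R: turn right, now facing West
Final: (row=5, col=2), facing West

Answer: Final position: (row=5, col=2), facing West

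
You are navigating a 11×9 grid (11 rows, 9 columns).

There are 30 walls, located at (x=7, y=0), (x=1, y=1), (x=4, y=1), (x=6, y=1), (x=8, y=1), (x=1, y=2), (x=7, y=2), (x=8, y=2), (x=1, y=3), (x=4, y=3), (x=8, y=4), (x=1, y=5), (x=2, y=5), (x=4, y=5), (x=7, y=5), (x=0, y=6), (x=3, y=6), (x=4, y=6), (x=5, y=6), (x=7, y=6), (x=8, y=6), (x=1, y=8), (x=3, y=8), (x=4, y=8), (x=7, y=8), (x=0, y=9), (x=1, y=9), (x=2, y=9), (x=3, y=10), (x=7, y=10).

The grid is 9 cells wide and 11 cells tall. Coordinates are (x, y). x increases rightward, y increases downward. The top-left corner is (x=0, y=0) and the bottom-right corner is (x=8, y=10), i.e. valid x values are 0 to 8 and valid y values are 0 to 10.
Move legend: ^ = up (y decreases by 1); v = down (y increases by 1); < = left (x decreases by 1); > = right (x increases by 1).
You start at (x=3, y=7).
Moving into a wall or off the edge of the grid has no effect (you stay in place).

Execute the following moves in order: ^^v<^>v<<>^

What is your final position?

Answer: Final position: (x=1, y=6)

Derivation:
Start: (x=3, y=7)
  ^ (up): blocked, stay at (x=3, y=7)
  ^ (up): blocked, stay at (x=3, y=7)
  v (down): blocked, stay at (x=3, y=7)
  < (left): (x=3, y=7) -> (x=2, y=7)
  ^ (up): (x=2, y=7) -> (x=2, y=6)
  > (right): blocked, stay at (x=2, y=6)
  v (down): (x=2, y=6) -> (x=2, y=7)
  < (left): (x=2, y=7) -> (x=1, y=7)
  < (left): (x=1, y=7) -> (x=0, y=7)
  > (right): (x=0, y=7) -> (x=1, y=7)
  ^ (up): (x=1, y=7) -> (x=1, y=6)
Final: (x=1, y=6)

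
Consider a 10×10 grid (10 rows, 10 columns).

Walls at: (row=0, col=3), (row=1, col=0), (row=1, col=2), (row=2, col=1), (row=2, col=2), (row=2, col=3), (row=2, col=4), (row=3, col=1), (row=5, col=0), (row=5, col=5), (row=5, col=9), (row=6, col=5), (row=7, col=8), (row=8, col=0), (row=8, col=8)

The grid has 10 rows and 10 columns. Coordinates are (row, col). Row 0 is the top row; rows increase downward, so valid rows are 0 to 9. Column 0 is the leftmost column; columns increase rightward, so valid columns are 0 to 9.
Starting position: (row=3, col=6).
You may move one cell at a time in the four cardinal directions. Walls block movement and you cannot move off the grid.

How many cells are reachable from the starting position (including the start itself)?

BFS flood-fill from (row=3, col=6):
  Distance 0: (row=3, col=6)
  Distance 1: (row=2, col=6), (row=3, col=5), (row=3, col=7), (row=4, col=6)
  Distance 2: (row=1, col=6), (row=2, col=5), (row=2, col=7), (row=3, col=4), (row=3, col=8), (row=4, col=5), (row=4, col=7), (row=5, col=6)
  Distance 3: (row=0, col=6), (row=1, col=5), (row=1, col=7), (row=2, col=8), (row=3, col=3), (row=3, col=9), (row=4, col=4), (row=4, col=8), (row=5, col=7), (row=6, col=6)
  Distance 4: (row=0, col=5), (row=0, col=7), (row=1, col=4), (row=1, col=8), (row=2, col=9), (row=3, col=2), (row=4, col=3), (row=4, col=9), (row=5, col=4), (row=5, col=8), (row=6, col=7), (row=7, col=6)
  Distance 5: (row=0, col=4), (row=0, col=8), (row=1, col=3), (row=1, col=9), (row=4, col=2), (row=5, col=3), (row=6, col=4), (row=6, col=8), (row=7, col=5), (row=7, col=7), (row=8, col=6)
  Distance 6: (row=0, col=9), (row=4, col=1), (row=5, col=2), (row=6, col=3), (row=6, col=9), (row=7, col=4), (row=8, col=5), (row=8, col=7), (row=9, col=6)
  Distance 7: (row=4, col=0), (row=5, col=1), (row=6, col=2), (row=7, col=3), (row=7, col=9), (row=8, col=4), (row=9, col=5), (row=9, col=7)
  Distance 8: (row=3, col=0), (row=6, col=1), (row=7, col=2), (row=8, col=3), (row=8, col=9), (row=9, col=4), (row=9, col=8)
  Distance 9: (row=2, col=0), (row=6, col=0), (row=7, col=1), (row=8, col=2), (row=9, col=3), (row=9, col=9)
  Distance 10: (row=7, col=0), (row=8, col=1), (row=9, col=2)
  Distance 11: (row=9, col=1)
  Distance 12: (row=9, col=0)
Total reachable: 81 (grid has 85 open cells total)

Answer: Reachable cells: 81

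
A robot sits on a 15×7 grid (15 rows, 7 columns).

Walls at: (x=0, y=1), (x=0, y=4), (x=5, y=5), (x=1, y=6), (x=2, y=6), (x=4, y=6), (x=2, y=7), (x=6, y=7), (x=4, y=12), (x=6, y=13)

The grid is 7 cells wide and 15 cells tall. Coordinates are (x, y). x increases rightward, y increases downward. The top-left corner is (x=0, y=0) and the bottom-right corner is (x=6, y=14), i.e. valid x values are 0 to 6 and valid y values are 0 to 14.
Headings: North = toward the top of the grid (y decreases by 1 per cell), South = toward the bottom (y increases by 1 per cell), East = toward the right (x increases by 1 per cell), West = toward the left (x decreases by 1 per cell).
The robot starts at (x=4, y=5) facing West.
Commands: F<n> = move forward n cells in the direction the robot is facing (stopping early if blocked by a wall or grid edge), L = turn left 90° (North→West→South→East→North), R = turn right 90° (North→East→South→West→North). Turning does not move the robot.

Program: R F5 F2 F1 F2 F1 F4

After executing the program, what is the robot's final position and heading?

Answer: Final position: (x=4, y=0), facing North

Derivation:
Start: (x=4, y=5), facing West
  R: turn right, now facing North
  F5: move forward 5, now at (x=4, y=0)
  F2: move forward 0/2 (blocked), now at (x=4, y=0)
  F1: move forward 0/1 (blocked), now at (x=4, y=0)
  F2: move forward 0/2 (blocked), now at (x=4, y=0)
  F1: move forward 0/1 (blocked), now at (x=4, y=0)
  F4: move forward 0/4 (blocked), now at (x=4, y=0)
Final: (x=4, y=0), facing North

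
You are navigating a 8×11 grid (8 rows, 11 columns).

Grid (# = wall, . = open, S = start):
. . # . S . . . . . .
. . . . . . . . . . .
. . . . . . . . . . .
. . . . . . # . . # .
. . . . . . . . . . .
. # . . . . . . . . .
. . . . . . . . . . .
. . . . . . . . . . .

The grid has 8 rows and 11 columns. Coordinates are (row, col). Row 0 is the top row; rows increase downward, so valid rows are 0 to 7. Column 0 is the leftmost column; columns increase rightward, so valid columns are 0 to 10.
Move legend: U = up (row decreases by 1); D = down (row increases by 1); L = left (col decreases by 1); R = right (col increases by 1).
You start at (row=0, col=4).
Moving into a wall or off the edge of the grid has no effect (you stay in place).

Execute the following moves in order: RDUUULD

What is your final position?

Answer: Final position: (row=1, col=4)

Derivation:
Start: (row=0, col=4)
  R (right): (row=0, col=4) -> (row=0, col=5)
  D (down): (row=0, col=5) -> (row=1, col=5)
  U (up): (row=1, col=5) -> (row=0, col=5)
  U (up): blocked, stay at (row=0, col=5)
  U (up): blocked, stay at (row=0, col=5)
  L (left): (row=0, col=5) -> (row=0, col=4)
  D (down): (row=0, col=4) -> (row=1, col=4)
Final: (row=1, col=4)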